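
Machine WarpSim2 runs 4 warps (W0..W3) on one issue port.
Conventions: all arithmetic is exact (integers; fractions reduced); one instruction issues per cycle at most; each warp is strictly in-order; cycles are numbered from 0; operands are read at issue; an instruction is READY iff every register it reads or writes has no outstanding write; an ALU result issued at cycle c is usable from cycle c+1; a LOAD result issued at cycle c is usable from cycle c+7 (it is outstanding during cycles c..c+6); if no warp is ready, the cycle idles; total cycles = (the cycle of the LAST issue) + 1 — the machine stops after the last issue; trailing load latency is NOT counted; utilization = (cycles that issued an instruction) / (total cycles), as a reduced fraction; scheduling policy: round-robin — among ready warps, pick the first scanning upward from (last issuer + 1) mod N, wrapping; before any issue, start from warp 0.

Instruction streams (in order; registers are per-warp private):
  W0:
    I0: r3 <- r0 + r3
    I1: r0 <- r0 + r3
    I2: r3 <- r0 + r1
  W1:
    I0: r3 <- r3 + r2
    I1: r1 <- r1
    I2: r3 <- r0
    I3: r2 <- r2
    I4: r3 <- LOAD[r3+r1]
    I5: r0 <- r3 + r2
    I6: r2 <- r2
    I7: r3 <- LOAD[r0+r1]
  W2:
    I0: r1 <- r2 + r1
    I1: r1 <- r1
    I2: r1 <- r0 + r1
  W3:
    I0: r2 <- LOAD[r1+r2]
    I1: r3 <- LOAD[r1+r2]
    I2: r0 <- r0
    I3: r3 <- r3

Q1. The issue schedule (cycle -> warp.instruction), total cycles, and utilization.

cycle 0: W0.I0
cycle 1: W1.I0
cycle 2: W2.I0
cycle 3: W3.I0
cycle 4: W0.I1
cycle 5: W1.I1
cycle 6: W2.I1
cycle 7: W0.I2
cycle 8: W1.I2
cycle 9: W2.I2
cycle 10: W3.I1
cycle 11: W1.I3
cycle 12: W3.I2
cycle 13: W1.I4
cycle 14: idle
cycle 15: idle
cycle 16: idle
cycle 17: W3.I3
cycle 18: idle
cycle 19: idle
cycle 20: W1.I5
cycle 21: W1.I6
cycle 22: W1.I7

Answer: 23 cycles, utilization 18/23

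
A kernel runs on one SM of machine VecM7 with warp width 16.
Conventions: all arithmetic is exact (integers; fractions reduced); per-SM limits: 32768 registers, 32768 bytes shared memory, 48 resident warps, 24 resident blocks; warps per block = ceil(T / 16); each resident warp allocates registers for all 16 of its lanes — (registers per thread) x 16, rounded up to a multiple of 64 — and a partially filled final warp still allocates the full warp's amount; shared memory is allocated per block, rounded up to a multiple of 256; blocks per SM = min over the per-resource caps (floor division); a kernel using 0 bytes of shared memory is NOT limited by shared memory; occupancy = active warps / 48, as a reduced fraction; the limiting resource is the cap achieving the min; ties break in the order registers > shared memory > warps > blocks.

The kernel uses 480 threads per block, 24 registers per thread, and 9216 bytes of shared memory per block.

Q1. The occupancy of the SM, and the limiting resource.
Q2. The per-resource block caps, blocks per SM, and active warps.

Answer: occupancy 5/8, limited by warps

registers: 2 blocks
shared memory: 3 blocks
warps: 1 block
blocks: 24 blocks

Answer: 1 block, 30 active warps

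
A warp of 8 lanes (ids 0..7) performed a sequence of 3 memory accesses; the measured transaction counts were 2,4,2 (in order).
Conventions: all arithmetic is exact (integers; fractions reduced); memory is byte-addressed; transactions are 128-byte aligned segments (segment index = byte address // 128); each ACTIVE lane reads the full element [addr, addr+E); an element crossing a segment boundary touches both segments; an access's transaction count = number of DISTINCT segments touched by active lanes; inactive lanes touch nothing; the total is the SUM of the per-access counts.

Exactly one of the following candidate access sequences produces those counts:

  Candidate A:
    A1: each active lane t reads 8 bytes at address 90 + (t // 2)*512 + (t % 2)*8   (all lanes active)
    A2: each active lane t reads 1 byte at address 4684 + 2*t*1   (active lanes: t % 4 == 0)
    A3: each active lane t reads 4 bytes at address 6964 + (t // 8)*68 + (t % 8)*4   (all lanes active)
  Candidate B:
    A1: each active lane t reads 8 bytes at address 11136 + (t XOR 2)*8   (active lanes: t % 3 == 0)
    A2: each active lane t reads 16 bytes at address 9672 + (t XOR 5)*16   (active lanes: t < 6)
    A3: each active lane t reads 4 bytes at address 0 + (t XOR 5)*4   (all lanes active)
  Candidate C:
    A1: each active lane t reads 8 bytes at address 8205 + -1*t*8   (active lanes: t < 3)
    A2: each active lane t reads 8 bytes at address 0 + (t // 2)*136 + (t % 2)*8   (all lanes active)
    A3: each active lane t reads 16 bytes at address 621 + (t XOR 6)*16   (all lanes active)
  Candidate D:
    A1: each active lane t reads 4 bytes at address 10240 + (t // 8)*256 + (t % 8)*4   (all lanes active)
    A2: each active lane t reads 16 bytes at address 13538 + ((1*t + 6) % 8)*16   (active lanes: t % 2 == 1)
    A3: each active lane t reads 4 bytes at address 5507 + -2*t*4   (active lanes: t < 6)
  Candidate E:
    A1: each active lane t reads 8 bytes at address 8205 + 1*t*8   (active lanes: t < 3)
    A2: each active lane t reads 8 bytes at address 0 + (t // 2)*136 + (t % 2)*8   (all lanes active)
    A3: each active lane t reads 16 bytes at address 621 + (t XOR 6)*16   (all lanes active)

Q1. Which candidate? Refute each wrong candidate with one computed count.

A: A1 gives 4 transactions, not 2
B: A1 gives 1 transaction, not 2
D: A1 gives 1 transaction, not 2
E: A1 gives 1 transaction, not 2
C: all counts match (2,4,2)

Answer: C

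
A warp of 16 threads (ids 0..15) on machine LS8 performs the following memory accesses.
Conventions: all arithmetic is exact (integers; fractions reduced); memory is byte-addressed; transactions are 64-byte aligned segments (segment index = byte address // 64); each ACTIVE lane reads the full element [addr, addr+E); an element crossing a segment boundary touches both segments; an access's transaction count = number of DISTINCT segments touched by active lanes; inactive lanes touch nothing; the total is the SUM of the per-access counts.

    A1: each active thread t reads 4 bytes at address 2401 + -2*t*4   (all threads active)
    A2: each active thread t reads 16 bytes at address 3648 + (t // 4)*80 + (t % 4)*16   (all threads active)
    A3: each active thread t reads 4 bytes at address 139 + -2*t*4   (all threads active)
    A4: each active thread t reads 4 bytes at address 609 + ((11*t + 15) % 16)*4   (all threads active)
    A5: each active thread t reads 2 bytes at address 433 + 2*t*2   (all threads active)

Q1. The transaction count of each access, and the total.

A1: 3 transactions
A2: 5 transactions
A3: 3 transactions
A4: 2 transactions
A5: 2 transactions

Answer: 3,5,3,2,2; total 15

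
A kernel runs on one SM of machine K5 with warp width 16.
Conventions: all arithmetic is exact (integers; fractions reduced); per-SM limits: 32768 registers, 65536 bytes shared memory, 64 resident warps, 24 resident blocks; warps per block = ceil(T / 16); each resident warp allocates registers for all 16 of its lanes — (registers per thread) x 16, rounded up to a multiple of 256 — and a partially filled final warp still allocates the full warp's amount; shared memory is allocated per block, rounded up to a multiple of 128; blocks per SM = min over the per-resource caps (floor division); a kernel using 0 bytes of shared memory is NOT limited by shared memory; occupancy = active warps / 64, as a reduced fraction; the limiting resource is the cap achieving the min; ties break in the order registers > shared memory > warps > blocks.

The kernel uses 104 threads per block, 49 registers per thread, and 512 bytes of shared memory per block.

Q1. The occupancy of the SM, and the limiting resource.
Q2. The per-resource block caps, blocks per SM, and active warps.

Answer: occupancy 7/16, limited by registers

registers: 4 blocks
shared memory: 128 blocks
warps: 9 blocks
blocks: 24 blocks

Answer: 4 blocks, 28 active warps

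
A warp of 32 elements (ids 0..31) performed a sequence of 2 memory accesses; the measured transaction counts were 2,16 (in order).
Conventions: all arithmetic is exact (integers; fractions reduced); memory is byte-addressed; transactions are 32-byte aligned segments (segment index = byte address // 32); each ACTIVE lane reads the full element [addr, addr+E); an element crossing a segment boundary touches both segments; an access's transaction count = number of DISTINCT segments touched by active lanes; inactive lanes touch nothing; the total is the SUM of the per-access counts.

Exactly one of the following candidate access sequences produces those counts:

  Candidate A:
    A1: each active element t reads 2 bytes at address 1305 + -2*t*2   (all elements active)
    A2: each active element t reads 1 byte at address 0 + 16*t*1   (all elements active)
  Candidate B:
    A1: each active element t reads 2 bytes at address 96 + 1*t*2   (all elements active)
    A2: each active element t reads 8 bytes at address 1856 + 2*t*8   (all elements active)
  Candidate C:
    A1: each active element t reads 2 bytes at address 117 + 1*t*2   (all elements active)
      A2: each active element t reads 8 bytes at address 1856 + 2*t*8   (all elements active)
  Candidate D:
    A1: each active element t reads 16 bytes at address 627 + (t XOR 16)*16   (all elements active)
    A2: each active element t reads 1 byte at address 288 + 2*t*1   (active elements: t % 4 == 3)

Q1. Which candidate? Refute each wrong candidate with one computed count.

A: A1 gives 5 transactions, not 2
C: A1 gives 3 transactions, not 2
D: A1 gives 17 transactions, not 2
B: all counts match (2,16)

Answer: B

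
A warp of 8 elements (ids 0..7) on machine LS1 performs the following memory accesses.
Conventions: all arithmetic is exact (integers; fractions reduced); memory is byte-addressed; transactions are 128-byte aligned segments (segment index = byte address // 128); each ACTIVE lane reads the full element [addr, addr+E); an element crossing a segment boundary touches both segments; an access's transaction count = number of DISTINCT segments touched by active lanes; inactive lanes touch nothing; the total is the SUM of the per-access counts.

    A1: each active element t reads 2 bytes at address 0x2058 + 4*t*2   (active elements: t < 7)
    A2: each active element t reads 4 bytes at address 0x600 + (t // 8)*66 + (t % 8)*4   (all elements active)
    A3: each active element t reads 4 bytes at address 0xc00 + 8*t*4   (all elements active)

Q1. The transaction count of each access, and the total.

A1: 2 transactions
A2: 1 transaction
A3: 2 transactions

Answer: 2,1,2; total 5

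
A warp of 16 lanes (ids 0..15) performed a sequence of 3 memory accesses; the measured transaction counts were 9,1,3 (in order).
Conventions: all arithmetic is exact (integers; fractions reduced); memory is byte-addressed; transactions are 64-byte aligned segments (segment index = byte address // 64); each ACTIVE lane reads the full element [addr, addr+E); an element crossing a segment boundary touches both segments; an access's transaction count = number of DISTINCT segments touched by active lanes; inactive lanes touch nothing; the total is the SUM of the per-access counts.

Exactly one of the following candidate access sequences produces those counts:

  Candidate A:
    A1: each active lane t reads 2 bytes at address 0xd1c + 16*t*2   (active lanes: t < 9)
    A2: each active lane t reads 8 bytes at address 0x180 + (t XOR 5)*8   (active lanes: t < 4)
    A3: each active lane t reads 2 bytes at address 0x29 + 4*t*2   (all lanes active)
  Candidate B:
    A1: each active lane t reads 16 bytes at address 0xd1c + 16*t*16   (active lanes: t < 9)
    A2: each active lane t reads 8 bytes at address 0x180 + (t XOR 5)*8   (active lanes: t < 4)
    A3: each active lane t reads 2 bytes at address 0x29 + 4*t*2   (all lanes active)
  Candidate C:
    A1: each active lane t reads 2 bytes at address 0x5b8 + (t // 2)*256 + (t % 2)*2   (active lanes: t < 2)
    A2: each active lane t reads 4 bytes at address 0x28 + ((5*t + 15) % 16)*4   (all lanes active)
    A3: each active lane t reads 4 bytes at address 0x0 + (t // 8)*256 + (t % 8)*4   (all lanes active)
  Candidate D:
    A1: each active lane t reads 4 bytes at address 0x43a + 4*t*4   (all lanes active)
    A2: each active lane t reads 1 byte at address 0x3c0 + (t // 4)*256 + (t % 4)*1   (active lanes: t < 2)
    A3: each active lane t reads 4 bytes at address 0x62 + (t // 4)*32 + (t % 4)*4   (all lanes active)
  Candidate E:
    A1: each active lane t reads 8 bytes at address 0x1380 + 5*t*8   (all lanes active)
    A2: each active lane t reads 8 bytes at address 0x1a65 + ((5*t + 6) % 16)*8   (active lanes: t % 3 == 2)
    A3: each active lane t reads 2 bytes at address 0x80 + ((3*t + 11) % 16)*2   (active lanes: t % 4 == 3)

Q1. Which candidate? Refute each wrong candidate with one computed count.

A: A1 gives 5 transactions, not 9
C: A1 gives 1 transaction, not 9
D: A1 gives 5 transactions, not 9
E: A1 gives 10 transactions, not 9
B: all counts match (9,1,3)

Answer: B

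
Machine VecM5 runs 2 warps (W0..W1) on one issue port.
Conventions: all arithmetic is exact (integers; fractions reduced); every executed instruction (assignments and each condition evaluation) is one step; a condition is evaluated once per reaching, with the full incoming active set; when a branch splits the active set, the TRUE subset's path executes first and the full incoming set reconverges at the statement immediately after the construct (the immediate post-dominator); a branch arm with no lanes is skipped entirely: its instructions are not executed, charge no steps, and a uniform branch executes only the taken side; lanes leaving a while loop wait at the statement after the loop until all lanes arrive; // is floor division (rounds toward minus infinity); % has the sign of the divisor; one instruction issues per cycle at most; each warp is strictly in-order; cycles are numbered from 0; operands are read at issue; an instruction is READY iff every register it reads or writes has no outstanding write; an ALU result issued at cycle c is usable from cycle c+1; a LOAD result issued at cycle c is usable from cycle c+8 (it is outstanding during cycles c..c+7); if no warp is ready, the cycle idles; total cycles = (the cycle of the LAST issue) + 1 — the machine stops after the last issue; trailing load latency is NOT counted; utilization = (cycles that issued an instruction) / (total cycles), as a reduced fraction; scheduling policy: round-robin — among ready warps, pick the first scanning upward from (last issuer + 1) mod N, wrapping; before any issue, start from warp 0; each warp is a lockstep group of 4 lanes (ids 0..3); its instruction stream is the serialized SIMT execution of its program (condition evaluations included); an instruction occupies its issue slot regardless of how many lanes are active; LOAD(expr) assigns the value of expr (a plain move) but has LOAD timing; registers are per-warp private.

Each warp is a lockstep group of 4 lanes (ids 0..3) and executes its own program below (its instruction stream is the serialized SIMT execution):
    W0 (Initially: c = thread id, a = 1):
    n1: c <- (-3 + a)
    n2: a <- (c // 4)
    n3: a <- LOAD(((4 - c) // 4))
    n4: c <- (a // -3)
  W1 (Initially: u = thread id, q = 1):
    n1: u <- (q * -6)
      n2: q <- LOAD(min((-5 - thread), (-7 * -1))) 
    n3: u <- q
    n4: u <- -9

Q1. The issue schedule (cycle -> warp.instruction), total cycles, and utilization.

cycle 0: W0.I0
cycle 1: W1.I0
cycle 2: W0.I1
cycle 3: W1.I1
cycle 4: W0.I2
cycle 5: idle
cycle 6: idle
cycle 7: idle
cycle 8: idle
cycle 9: idle
cycle 10: idle
cycle 11: W1.I2
cycle 12: W0.I3
cycle 13: W1.I3

Answer: 14 cycles, utilization 4/7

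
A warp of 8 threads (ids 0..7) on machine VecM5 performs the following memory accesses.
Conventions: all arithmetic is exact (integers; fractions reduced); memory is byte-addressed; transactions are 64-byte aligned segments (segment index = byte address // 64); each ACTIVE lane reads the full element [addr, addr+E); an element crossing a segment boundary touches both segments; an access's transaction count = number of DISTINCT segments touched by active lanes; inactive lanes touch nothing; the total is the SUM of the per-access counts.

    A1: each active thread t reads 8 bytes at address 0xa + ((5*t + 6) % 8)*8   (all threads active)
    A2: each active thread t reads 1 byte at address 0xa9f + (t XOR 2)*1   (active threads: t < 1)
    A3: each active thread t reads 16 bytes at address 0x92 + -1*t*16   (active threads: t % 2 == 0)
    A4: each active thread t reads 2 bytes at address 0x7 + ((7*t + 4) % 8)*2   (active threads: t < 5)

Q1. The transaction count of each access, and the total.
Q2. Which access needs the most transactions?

A1: 2 transactions
A2: 1 transaction
A3: 3 transactions
A4: 1 transaction

Answer: 2,1,3,1; total 7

Answer: A3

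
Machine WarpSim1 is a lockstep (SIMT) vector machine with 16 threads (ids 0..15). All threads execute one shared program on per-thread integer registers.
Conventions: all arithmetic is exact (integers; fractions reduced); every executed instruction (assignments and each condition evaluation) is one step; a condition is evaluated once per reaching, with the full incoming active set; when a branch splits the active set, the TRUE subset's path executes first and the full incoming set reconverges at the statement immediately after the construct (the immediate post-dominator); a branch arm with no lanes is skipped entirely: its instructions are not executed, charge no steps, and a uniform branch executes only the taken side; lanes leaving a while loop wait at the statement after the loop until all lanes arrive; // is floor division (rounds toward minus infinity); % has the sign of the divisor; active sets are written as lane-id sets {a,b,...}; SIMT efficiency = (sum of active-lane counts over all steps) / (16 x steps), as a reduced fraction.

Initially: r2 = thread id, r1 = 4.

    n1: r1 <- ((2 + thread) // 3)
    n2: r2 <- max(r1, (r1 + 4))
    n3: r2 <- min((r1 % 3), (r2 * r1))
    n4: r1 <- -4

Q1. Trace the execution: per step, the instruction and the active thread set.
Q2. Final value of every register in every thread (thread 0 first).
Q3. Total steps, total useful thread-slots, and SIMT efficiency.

step 0: r1 <- ((2 + thread) // 3)    {0,1,2,3,4,5,6,7,8,9,10,11,12,13,14,15}
step 1: r2 <- max(r1, (r1 + 4))      {0,1,2,3,4,5,6,7,8,9,10,11,12,13,14,15}
step 2: r2 <- min((r1 % 3), (r2 * r1)) {0,1,2,3,4,5,6,7,8,9,10,11,12,13,14,15}
step 3: r1 <- -4                     {0,1,2,3,4,5,6,7,8,9,10,11,12,13,14,15}

Answer: 4 steps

r2: 0,1,1,1,2,2,2,0,0,0,1,1,1,2,2,2
r1: -4,-4,-4,-4,-4,-4,-4,-4,-4,-4,-4,-4,-4,-4,-4,-4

steps = 4; useful = 64; efficiency = 64/64 = 1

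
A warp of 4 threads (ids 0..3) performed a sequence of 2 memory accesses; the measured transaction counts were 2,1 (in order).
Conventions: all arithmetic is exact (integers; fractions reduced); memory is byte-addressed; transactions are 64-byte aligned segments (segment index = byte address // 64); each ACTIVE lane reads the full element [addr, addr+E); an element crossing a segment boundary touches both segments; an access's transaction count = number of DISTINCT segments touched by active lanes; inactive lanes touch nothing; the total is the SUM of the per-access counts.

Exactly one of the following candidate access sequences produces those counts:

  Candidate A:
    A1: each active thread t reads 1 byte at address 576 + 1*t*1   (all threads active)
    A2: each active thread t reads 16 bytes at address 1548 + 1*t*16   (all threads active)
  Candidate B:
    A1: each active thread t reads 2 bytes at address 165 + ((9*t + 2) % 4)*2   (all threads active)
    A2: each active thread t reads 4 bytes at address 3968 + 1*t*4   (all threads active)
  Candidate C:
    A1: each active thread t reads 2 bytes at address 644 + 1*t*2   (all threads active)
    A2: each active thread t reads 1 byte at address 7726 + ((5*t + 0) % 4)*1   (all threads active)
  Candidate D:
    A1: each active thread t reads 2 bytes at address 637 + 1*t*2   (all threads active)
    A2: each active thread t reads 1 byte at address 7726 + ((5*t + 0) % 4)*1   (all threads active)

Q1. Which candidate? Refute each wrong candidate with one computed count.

A: A1 gives 1 transaction, not 2
B: A1 gives 1 transaction, not 2
C: A1 gives 1 transaction, not 2
D: all counts match (2,1)

Answer: D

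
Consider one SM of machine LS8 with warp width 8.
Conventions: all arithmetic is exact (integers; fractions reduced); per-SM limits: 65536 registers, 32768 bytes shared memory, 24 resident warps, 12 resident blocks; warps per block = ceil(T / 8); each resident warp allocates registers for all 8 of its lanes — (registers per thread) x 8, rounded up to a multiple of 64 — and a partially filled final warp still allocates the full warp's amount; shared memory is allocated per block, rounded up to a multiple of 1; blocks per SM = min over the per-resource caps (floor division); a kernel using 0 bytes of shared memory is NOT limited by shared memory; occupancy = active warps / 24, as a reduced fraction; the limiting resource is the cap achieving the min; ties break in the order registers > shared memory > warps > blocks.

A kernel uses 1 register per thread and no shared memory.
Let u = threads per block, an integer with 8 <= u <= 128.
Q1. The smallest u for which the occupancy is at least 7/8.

Answer: u = 9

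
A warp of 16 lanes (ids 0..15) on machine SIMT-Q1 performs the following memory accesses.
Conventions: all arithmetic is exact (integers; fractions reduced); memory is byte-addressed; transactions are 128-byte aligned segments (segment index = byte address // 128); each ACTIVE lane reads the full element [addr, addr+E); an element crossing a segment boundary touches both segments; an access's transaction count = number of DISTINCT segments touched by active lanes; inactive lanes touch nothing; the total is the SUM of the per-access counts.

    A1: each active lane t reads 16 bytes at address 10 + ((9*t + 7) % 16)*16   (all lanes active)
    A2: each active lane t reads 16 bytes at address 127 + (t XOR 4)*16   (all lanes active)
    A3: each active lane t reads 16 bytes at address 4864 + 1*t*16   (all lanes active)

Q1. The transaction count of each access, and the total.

A1: 3 transactions
A2: 3 transactions
A3: 2 transactions

Answer: 3,3,2; total 8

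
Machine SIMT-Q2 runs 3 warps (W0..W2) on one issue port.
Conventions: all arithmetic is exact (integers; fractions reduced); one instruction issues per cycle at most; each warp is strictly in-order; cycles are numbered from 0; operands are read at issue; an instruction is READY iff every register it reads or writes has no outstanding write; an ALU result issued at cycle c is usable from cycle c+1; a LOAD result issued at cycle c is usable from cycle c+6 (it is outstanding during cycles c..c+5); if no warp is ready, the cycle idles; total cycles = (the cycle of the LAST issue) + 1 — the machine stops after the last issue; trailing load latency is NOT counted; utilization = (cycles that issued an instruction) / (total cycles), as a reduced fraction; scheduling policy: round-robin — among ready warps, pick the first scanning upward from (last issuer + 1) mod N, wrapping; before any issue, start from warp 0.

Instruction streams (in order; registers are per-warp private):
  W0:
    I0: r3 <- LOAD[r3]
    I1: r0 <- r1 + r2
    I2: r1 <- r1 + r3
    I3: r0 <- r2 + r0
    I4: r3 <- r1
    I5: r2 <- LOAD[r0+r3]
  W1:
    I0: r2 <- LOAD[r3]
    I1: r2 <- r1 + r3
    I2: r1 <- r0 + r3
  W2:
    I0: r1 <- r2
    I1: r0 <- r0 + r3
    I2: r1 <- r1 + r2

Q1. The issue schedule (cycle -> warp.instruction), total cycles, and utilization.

cycle 0: W0.I0
cycle 1: W1.I0
cycle 2: W2.I0
cycle 3: W0.I1
cycle 4: W2.I1
cycle 5: W2.I2
cycle 6: W0.I2
cycle 7: W1.I1
cycle 8: W0.I3
cycle 9: W1.I2
cycle 10: W0.I4
cycle 11: W0.I5

Answer: 12 cycles, utilization 1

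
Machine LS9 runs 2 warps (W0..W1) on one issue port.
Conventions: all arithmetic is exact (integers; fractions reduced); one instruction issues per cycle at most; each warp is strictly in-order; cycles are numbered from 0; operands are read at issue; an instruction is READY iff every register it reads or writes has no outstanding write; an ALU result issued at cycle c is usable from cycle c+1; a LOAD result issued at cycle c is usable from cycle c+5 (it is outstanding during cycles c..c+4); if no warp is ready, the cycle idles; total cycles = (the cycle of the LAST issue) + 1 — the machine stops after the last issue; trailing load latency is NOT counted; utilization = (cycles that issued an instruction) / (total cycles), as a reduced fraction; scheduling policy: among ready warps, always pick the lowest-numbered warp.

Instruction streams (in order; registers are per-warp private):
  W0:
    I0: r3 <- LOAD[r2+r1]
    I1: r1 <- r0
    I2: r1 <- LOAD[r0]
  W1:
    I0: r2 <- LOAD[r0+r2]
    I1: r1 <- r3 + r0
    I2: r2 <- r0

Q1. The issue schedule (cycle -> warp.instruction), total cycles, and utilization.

cycle 0: W0.I0
cycle 1: W0.I1
cycle 2: W0.I2
cycle 3: W1.I0
cycle 4: W1.I1
cycle 5: idle
cycle 6: idle
cycle 7: idle
cycle 8: W1.I2

Answer: 9 cycles, utilization 2/3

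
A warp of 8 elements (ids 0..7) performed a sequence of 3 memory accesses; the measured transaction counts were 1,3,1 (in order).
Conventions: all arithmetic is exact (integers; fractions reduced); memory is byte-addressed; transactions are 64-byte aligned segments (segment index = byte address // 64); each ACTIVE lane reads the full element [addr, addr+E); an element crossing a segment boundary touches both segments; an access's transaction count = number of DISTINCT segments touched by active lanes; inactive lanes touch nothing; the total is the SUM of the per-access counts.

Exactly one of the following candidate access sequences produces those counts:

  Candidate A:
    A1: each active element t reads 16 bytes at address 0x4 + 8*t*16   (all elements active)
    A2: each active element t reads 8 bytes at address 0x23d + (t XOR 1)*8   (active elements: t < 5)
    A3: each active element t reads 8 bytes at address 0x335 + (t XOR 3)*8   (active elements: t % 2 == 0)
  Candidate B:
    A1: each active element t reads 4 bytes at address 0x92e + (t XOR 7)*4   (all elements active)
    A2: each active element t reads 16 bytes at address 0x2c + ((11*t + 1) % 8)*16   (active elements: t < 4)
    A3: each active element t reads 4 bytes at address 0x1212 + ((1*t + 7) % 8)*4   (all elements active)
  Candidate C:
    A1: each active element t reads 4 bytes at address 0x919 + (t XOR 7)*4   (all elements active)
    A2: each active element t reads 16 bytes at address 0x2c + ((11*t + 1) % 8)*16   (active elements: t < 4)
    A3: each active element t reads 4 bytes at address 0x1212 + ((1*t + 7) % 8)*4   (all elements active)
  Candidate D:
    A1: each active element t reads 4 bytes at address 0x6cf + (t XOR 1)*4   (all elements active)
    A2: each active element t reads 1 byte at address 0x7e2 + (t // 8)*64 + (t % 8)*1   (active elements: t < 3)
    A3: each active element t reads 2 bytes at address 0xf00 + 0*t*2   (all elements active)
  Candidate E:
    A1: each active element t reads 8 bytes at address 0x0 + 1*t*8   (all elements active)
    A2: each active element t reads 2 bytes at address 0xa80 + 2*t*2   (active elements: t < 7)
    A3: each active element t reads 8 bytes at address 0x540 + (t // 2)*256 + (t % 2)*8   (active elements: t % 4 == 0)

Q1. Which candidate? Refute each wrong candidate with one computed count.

A: A1 gives 8 transactions, not 1
B: A1 gives 2 transactions, not 1
D: A2 gives 1 transaction, not 3
E: A2 gives 1 transaction, not 3
C: all counts match (1,3,1)

Answer: C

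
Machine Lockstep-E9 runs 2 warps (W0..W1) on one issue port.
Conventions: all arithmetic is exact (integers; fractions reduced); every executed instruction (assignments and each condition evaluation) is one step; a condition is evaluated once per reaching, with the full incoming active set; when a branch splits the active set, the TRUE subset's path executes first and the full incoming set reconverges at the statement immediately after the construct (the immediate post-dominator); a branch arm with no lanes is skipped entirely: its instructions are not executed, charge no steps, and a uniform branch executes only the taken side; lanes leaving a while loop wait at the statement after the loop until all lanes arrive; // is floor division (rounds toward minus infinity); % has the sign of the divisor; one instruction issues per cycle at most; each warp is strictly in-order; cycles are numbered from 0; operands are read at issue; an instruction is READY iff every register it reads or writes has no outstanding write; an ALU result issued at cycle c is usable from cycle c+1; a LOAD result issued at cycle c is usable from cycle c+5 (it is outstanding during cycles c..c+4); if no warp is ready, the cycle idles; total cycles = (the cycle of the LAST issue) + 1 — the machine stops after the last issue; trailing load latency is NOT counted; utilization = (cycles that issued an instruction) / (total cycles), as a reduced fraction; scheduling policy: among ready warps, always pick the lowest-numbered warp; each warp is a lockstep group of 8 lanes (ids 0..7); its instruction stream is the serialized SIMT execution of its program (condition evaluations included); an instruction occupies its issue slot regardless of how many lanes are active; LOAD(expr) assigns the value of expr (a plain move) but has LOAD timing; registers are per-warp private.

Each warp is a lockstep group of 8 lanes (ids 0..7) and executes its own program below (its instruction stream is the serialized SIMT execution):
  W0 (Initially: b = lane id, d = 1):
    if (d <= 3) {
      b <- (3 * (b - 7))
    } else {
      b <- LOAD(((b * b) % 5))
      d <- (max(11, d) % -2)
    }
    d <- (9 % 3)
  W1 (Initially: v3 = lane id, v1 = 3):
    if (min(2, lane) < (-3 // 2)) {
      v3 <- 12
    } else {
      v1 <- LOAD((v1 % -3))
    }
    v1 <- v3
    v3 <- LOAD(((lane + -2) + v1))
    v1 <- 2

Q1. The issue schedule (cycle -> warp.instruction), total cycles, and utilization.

cycle 0: W0.I0
cycle 1: W0.I1
cycle 2: W0.I2
cycle 3: W1.I0
cycle 4: W1.I1
cycle 5: idle
cycle 6: idle
cycle 7: idle
cycle 8: idle
cycle 9: W1.I2
cycle 10: W1.I3
cycle 11: W1.I4

Answer: 12 cycles, utilization 2/3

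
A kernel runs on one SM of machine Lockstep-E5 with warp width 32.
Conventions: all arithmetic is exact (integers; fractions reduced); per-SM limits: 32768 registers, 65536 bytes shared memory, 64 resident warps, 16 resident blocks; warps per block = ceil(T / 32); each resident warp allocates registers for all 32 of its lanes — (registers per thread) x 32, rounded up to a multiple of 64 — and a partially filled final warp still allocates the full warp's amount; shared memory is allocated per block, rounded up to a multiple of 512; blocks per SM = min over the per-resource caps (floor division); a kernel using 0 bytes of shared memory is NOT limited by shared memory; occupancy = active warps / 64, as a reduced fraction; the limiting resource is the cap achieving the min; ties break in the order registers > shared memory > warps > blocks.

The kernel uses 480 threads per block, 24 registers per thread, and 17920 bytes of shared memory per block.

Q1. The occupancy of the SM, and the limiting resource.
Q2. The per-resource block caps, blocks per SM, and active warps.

Answer: occupancy 15/32, limited by registers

registers: 2 blocks
shared memory: 3 blocks
warps: 4 blocks
blocks: 16 blocks

Answer: 2 blocks, 30 active warps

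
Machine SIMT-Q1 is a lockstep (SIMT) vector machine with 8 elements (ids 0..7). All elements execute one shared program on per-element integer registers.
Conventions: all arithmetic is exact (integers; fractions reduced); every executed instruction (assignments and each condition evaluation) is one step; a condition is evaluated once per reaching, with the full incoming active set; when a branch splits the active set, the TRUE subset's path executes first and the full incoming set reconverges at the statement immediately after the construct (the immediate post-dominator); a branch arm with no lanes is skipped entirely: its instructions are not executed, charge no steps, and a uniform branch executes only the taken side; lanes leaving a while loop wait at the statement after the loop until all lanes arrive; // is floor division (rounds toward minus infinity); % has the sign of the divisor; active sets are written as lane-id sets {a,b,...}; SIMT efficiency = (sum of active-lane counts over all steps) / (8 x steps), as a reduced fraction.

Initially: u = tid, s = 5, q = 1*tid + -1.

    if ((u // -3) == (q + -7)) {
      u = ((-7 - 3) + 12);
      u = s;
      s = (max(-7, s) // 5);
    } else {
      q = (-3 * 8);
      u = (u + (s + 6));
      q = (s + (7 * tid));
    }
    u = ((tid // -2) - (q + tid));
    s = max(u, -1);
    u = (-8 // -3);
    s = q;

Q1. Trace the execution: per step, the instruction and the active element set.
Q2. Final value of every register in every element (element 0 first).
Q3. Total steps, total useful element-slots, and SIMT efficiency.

step 0: eval ((u // -3) == (q + -7)) {0,1,2,3,4,5,6,7}
step 1: u <- ((-7 - 3) + 12)         {6}
step 2: u <- s                       {6}
step 3: s <- (max(-7, s) // 5)       {6}
step 4: q <- (-3 * 8)                {0,1,2,3,4,5,7}
step 5: u <- (u + (s + 6))           {0,1,2,3,4,5,7}
step 6: q <- (s + (7 * tid))         {0,1,2,3,4,5,7}
step 7: u <- ((tid // -2) - (q + tid)) {0,1,2,3,4,5,6,7}
step 8: s <- max(u, -1)              {0,1,2,3,4,5,6,7}
step 9: u <- (-8 // -3)              {0,1,2,3,4,5,6,7}
step 10: s <- q                       {0,1,2,3,4,5,6,7}

Answer: 11 steps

u: 2,2,2,2,2,2,2,2
s: 5,12,19,26,33,40,5,54
q: 5,12,19,26,33,40,5,54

steps = 11; useful = 64; efficiency = 64/88 = 8/11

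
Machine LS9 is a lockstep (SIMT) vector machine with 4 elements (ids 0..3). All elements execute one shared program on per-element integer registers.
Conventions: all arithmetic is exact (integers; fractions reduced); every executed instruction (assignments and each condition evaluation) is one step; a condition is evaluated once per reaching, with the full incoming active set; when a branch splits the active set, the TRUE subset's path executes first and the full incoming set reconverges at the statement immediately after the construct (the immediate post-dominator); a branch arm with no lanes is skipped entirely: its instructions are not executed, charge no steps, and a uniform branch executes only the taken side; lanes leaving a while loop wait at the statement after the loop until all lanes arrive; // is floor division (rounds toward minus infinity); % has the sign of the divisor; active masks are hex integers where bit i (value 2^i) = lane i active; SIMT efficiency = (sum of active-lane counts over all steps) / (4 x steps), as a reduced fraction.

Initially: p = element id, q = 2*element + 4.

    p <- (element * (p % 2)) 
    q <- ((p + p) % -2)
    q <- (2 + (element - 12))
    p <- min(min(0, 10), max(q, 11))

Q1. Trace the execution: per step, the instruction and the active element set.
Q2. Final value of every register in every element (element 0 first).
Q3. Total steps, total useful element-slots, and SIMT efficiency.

step 0: p <- (element * (p % 2))     0xf
step 1: q <- ((p + p) % -2)          0xf
step 2: q <- (2 + (element - 12))    0xf
step 3: p <- min(min(0, 10), max(q, 11)) 0xf

Answer: 4 steps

p: 0,0,0,0
q: -10,-9,-8,-7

steps = 4; useful = 16; efficiency = 16/16 = 1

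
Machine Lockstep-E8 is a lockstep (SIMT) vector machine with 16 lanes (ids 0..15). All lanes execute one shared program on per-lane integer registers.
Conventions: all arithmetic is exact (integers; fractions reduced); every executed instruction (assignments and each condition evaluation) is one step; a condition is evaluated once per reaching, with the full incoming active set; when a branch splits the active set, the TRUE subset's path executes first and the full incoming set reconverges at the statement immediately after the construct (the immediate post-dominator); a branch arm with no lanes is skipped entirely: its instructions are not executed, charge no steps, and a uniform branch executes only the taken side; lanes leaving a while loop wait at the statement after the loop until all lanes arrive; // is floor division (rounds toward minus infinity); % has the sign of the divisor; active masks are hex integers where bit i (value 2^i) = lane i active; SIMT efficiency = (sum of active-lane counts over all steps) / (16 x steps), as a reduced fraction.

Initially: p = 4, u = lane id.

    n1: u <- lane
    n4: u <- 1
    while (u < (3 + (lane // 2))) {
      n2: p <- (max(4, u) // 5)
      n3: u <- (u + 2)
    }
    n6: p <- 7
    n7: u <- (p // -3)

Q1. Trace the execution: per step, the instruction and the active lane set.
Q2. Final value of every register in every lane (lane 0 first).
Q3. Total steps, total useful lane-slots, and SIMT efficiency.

step 0: u <- lane                    0xffff
step 1: u <- 1                       0xffff
step 2: eval (u < (3 + (lane // 2))) 0xffff
step 3: p <- (max(4, u) // 5)        0xffff
step 4: u <- (u + 2)                 0xffff
step 5: eval (u < (3 + (lane // 2))) 0xffff
step 6: p <- (max(4, u) // 5)        0xfffc
step 7: u <- (u + 2)                 0xfffc
step 8: eval (u < (3 + (lane // 2))) 0xfffc
step 9: p <- (max(4, u) // 5)        0xffc0
step 10: u <- (u + 2)                 0xffc0
step 11: eval (u < (3 + (lane // 2))) 0xffc0
step 12: p <- (max(4, u) // 5)        0xfc00
step 13: u <- (u + 2)                 0xfc00
step 14: eval (u < (3 + (lane // 2))) 0xfc00
step 15: p <- (max(4, u) // 5)        0xc000
step 16: u <- (u + 2)                 0xc000
step 17: eval (u < (3 + (lane // 2))) 0xc000
step 18: p <- 7                       0xffff
step 19: u <- (p // -3)               0xffff

Answer: 20 steps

p: 7,7,7,7,7,7,7,7,7,7,7,7,7,7,7,7
u: -3,-3,-3,-3,-3,-3,-3,-3,-3,-3,-3,-3,-3,-3,-3,-3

steps = 20; useful = 224; efficiency = 224/320 = 7/10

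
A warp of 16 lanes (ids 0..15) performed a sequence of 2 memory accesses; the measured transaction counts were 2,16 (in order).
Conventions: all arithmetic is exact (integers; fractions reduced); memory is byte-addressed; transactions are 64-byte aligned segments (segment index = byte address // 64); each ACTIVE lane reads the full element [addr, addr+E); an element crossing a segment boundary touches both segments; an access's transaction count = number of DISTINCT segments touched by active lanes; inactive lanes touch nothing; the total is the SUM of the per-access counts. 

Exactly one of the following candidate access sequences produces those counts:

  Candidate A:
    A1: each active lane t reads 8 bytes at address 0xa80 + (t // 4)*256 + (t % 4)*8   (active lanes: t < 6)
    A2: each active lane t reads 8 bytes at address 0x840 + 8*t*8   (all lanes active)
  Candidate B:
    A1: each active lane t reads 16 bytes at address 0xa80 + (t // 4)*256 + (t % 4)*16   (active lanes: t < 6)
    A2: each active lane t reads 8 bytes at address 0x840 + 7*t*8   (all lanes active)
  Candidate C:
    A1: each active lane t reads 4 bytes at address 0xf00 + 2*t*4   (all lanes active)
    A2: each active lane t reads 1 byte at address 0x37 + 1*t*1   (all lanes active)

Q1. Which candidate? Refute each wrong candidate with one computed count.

B: A2 gives 14 transactions, not 16
C: A2 gives 2 transactions, not 16
A: all counts match (2,16)

Answer: A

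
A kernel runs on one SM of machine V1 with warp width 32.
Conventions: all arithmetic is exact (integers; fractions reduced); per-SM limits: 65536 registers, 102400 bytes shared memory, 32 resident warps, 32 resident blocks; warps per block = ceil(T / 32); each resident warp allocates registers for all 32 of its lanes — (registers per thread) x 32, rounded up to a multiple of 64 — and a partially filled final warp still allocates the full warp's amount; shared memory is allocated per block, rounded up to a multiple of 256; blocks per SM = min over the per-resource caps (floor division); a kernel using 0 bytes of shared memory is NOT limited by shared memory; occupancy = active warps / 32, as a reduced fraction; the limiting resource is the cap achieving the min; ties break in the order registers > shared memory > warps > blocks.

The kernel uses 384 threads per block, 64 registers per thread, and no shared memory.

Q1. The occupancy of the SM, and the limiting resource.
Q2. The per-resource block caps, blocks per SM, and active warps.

Answer: occupancy 3/4, limited by registers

registers: 2 blocks
shared memory: no limit (kernel uses none)
warps: 2 blocks
blocks: 32 blocks

Answer: 2 blocks, 24 active warps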